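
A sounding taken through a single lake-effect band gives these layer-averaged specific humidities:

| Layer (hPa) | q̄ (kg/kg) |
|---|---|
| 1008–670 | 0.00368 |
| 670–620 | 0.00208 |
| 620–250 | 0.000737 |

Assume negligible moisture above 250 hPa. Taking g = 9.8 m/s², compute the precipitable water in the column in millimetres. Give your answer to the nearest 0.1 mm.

PW ≈ 16.5 mm

Precipitable water is the column-integrated vapour mass per unit area: PW = (1/g) Σ q̄ Δp, with q in kg/kg and Δp in Pa (1 kg/m² of water = 1 mm).
Layer 1008–670 hPa: Δp = 338 hPa = 33800 Pa, q̄ = 0.00368 kg/kg → 0.00368 × 33800 / 9.8 = 12.69 mm
Layer 670–620 hPa: Δp = 50 hPa = 5000 Pa, q̄ = 0.00208 kg/kg → 0.00208 × 5000 / 9.8 = 1.06 mm
Layer 620–250 hPa: Δp = 370 hPa = 37000 Pa, q̄ = 0.000737 kg/kg → 0.000737 × 37000 / 9.8 = 2.78 mm
PW = 12.69 + 1.06 + 2.78 = 16.53 ≈ 16.5 mm.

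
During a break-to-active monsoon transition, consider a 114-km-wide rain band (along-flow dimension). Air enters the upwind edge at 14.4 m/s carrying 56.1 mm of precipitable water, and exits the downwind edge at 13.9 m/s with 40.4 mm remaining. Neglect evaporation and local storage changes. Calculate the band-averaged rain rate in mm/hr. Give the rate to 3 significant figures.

R ≈ 7.78 mm/hr

Column moisture flux per unit crosswind length is F = V × PW.
Inflow: F_in = 14.4 × 56.1 = 807.84 mm·m/s
Outflow: F_out = 13.9 × 40.4 = 561.56 mm·m/s
Steady-state rate R = (F_in − F_out)/L = (807.84 − 561.56) / 114000 m = 2.160e-03 mm/s.
R = 2.160e-03 × 3600 = 7.78 mm/hr.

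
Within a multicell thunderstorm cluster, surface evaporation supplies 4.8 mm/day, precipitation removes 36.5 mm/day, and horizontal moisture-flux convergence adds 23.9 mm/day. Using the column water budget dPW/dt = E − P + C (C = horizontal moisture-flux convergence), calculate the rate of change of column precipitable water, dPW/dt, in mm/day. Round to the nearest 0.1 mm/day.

dPW/dt = E − P + C = 4.8 − 36.5 + (23.9) = -7.8 mm/day.

dPW/dt ≈ -7.8 mm/day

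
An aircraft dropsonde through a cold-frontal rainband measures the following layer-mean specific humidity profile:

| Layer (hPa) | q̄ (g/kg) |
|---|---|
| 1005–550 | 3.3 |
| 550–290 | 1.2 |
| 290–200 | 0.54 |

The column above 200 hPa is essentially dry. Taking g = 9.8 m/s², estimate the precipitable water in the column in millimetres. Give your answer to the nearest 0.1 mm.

Precipitable water is the column-integrated vapour mass per unit area: PW = (1/g) Σ q̄ Δp, with q in kg/kg and Δp in Pa (1 kg/m² of water = 1 mm).
Layer 1005–550 hPa: Δp = 455 hPa = 45500 Pa, q̄ = 0.0033 kg/kg → 0.0033 × 45500 / 9.8 = 15.32 mm
Layer 550–290 hPa: Δp = 260 hPa = 26000 Pa, q̄ = 0.0012 kg/kg → 0.0012 × 26000 / 9.8 = 3.18 mm
Layer 290–200 hPa: Δp = 90 hPa = 9000 Pa, q̄ = 0.00054 kg/kg → 0.00054 × 9000 / 9.8 = 0.50 mm
PW = 15.32 + 3.18 + 0.50 = 19.00 ≈ 19.0 mm.

PW ≈ 19.0 mm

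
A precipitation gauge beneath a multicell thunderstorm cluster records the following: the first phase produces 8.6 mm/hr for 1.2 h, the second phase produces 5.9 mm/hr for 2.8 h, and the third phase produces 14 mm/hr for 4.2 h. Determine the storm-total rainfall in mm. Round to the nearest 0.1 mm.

Total = Σ Rᵢ Δtᵢ = 8.6 × 1.2 + 5.9 × 2.8 + 14 × 4.2
      = 10.32 + 16.52 + 58.8 = 85.6 mm.

total ≈ 85.6 mm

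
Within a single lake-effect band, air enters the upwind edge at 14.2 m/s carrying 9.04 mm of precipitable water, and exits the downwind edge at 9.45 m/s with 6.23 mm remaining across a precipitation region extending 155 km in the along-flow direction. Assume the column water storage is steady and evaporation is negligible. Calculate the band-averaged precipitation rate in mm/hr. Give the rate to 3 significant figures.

R ≈ 1.61 mm/hr

Column moisture flux per unit crosswind length is F = V × PW.
Inflow: F_in = 14.2 × 9.04 = 128.368 mm·m/s
Outflow: F_out = 9.45 × 6.23 = 58.8735 mm·m/s
Steady-state rate R = (F_in − F_out)/L = (128.368 − 58.8735) / 155000 m = 4.484e-04 mm/s.
R = 4.484e-04 × 3600 = 1.61 mm/hr.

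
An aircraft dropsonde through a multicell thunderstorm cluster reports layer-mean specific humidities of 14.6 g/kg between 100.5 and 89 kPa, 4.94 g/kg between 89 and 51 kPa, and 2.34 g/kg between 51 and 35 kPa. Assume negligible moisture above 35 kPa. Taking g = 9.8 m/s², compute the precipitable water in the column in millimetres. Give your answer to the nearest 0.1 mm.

PW ≈ 40.1 mm

Precipitable water is the column-integrated vapour mass per unit area: PW = (1/g) Σ q̄ Δp, with q in kg/kg and Δp in Pa (1 kg/m² of water = 1 mm).
Layer 100.5–89 kPa: Δp = 115 hPa = 11500 Pa, q̄ = 0.0146 kg/kg → 0.0146 × 11500 / 9.8 = 17.13 mm
Layer 89–51 kPa: Δp = 380 hPa = 38000 Pa, q̄ = 0.00494 kg/kg → 0.00494 × 38000 / 9.8 = 19.16 mm
Layer 51–35 kPa: Δp = 160 hPa = 16000 Pa, q̄ = 0.00234 kg/kg → 0.00234 × 16000 / 9.8 = 3.82 mm
PW = 17.13 + 19.16 + 3.82 = 40.11 ≈ 40.1 mm.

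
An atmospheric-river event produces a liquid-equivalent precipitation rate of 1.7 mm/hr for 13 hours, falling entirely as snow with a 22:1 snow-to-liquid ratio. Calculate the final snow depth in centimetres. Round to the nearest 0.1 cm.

Liquid-equivalent depth = 1.7 × 13 = 22.1 mm.
Snow depth = 22.1 mm × 22 = 486.2 mm = 48.6 cm.

snow depth ≈ 48.6 cm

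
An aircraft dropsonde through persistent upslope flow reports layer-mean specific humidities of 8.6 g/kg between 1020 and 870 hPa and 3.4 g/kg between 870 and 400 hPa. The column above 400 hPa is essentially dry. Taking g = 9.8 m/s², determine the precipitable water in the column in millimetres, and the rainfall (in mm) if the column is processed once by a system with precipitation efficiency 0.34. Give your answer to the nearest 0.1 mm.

Precipitable water is the column-integrated vapour mass per unit area: PW = (1/g) Σ q̄ Δp, with q in kg/kg and Δp in Pa (1 kg/m² of water = 1 mm).
Layer 1020–870 hPa: Δp = 150 hPa = 15000 Pa, q̄ = 0.0086 kg/kg → 0.0086 × 15000 / 9.8 = 13.16 mm
Layer 870–400 hPa: Δp = 470 hPa = 47000 Pa, q̄ = 0.0034 kg/kg → 0.0034 × 47000 / 9.8 = 16.31 mm
PW = 13.16 + 16.31 = 29.47 ≈ 29.5 mm.
Rainfall = ε × PW = 0.34 × 29.5 = 10.0 mm.

PW ≈ 29.5 mm; rainfall ≈ 10.0 mm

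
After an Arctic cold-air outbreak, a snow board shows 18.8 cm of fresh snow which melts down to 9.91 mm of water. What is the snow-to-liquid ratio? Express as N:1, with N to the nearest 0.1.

ratio ≈ 19.0

Ratio = snow depth / SWE = 188 mm / 9.91 mm = 19.0, i.e. 19.0:1.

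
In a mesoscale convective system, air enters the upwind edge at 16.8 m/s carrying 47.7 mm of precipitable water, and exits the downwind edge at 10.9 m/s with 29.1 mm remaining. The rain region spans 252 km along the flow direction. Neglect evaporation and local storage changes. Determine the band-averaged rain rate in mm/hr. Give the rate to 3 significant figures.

Column moisture flux per unit crosswind length is F = V × PW.
Inflow: F_in = 16.8 × 47.7 = 801.36 mm·m/s
Outflow: F_out = 10.9 × 29.1 = 317.19 mm·m/s
Steady-state rate R = (F_in − F_out)/L = (801.36 − 317.19) / 252000 m = 1.921e-03 mm/s.
R = 1.921e-03 × 3600 = 6.92 mm/hr.

R ≈ 6.92 mm/hr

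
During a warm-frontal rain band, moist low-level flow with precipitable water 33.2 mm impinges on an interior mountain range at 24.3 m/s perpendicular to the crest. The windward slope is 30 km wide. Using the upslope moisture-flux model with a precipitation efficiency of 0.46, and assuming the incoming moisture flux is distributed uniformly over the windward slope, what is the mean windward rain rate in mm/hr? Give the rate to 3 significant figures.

R ≈ 44.5 mm/hr

Incoming column moisture flux per unit ridge length: F = V × PW = 24.3 × 33.2 = 806.76 mm·m/s.
Spread over the 30 km slope with efficiency ε = 0.46: R = ε·F/W = 0.46 × 806.76 / 30000 m = 1.237e-02 mm/s.
R = 1.237e-02 × 3600 = 44.5 mm/hr.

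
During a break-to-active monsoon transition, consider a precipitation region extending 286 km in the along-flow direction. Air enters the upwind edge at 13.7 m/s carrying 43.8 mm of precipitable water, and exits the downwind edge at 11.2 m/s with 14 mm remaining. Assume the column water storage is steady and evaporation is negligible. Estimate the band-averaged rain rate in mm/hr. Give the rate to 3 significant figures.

R ≈ 5.58 mm/hr

Column moisture flux per unit crosswind length is F = V × PW.
Inflow: F_in = 13.7 × 43.8 = 600.06 mm·m/s
Outflow: F_out = 11.2 × 14 = 156.8 mm·m/s
Steady-state rate R = (F_in − F_out)/L = (600.06 − 156.8) / 286000 m = 1.550e-03 mm/s.
R = 1.550e-03 × 3600 = 5.58 mm/hr.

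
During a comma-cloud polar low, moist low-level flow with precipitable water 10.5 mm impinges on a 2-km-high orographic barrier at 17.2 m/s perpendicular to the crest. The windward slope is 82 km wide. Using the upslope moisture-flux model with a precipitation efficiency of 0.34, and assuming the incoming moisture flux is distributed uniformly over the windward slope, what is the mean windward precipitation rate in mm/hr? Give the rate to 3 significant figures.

Incoming column moisture flux per unit ridge length: F = V × PW = 17.2 × 10.5 = 180.6 mm·m/s.
Spread over the 82 km slope with efficiency ε = 0.34: R = ε·F/W = 0.34 × 180.6 / 82000 m = 7.488e-04 mm/s.
R = 7.488e-04 × 3600 = 2.70 mm/hr.

R ≈ 2.70 mm/hr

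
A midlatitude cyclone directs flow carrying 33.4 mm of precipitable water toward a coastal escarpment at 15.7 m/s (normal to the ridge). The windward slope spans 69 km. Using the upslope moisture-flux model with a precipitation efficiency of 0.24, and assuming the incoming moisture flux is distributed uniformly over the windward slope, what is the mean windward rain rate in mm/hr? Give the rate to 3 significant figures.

Incoming column moisture flux per unit ridge length: F = V × PW = 15.7 × 33.4 = 524.38 mm·m/s.
Spread over the 69 km slope with efficiency ε = 0.24: R = ε·F/W = 0.24 × 524.38 / 69000 m = 1.824e-03 mm/s.
R = 1.824e-03 × 3600 = 6.57 mm/hr.

R ≈ 6.57 mm/hr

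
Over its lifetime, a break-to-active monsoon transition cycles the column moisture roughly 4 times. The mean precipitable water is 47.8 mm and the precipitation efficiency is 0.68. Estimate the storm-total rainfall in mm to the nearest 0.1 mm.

rainfall ≈ 130.0 mm

Each cycle deposits ε × PW = 0.68 × 47.8 = 32.504 mm.
Over 4 cycles: 4 × 32.504 = 130.0 mm.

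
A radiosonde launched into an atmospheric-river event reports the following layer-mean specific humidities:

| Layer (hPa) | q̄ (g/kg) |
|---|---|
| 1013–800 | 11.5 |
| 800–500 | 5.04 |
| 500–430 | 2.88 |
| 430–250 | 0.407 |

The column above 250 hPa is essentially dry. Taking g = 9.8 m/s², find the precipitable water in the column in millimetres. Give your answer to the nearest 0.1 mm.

Precipitable water is the column-integrated vapour mass per unit area: PW = (1/g) Σ q̄ Δp, with q in kg/kg and Δp in Pa (1 kg/m² of water = 1 mm).
Layer 1013–800 hPa: Δp = 213 hPa = 21300 Pa, q̄ = 0.0115 kg/kg → 0.0115 × 21300 / 9.8 = 24.99 mm
Layer 800–500 hPa: Δp = 300 hPa = 30000 Pa, q̄ = 0.00504 kg/kg → 0.00504 × 30000 / 9.8 = 15.43 mm
Layer 500–430 hPa: Δp = 70 hPa = 7000 Pa, q̄ = 0.00288 kg/kg → 0.00288 × 7000 / 9.8 = 2.06 mm
Layer 430–250 hPa: Δp = 180 hPa = 18000 Pa, q̄ = 0.000407 kg/kg → 0.000407 × 18000 / 9.8 = 0.75 mm
PW = 24.99 + 15.43 + 2.06 + 0.75 = 43.23 ≈ 43.2 mm.

PW ≈ 43.2 mm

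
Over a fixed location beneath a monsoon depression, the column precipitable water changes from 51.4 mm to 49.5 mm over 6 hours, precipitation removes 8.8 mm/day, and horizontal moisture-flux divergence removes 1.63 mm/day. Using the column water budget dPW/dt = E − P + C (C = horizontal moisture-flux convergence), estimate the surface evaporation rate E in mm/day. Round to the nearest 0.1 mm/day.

E ≈ 2.8 mm/day

dPW/dt = (49.5 − 51.4) mm / (6/24 day) = -7.600 mm/day.
E = dPW/dt + P − C = (-7.600) + 8.8 − (-1.63) = 2.8 mm/day.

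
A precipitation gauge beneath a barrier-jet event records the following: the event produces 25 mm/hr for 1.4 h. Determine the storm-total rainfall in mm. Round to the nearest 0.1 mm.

total ≈ 35.0 mm

Total = Σ Rᵢ Δtᵢ = 25 × 1.4
      = 35 = 35.0 mm.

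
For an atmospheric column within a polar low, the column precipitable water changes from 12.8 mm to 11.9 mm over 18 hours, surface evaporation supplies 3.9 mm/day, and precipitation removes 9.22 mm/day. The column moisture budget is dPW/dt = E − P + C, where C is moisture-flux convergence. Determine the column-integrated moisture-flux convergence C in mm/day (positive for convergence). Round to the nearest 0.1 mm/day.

dPW/dt = (11.9 − 12.8) mm / (18/24 day) = -1.200 mm/day.
C = dPW/dt − E + P = (-1.200) − 3.9 + 9.22 = 4.1 mm/day.

C ≈ 4.1 mm/day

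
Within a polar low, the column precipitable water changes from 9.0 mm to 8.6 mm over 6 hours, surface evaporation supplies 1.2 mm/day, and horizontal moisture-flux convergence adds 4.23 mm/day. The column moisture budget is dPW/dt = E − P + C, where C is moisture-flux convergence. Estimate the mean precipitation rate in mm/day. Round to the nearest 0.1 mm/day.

P ≈ 7.0 mm/day

dPW/dt = (8.6 − 9.0) mm / (6/24 day) = -1.600 mm/day.
P = E + C − dPW/dt = 1.2 + (4.23) − (-1.600) = 7.0 mm/day.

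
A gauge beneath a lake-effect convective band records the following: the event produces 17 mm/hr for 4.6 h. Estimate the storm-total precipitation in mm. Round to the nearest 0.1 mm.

total ≈ 78.2 mm

Total = Σ Rᵢ Δtᵢ = 17 × 4.6
      = 78.2 = 78.2 mm.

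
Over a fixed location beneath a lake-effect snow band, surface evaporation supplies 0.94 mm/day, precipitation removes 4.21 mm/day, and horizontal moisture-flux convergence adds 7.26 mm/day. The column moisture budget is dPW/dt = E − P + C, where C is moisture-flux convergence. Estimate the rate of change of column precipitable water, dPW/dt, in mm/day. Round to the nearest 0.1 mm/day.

dPW/dt = E − P + C = 0.94 − 4.21 + (7.26) = 4.0 mm/day.

dPW/dt ≈ 4.0 mm/day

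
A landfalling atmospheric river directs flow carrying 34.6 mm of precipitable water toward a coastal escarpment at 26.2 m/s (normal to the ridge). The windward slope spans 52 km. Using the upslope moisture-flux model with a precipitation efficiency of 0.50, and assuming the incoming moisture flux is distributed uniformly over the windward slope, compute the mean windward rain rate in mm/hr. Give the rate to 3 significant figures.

Incoming column moisture flux per unit ridge length: F = V × PW = 26.2 × 34.6 = 906.52 mm·m/s.
Spread over the 52 km slope with efficiency ε = 0.50: R = ε·F/W = 0.50 × 906.52 / 52000 m = 8.717e-03 mm/s.
R = 8.717e-03 × 3600 = 31.4 mm/hr.

R ≈ 31.4 mm/hr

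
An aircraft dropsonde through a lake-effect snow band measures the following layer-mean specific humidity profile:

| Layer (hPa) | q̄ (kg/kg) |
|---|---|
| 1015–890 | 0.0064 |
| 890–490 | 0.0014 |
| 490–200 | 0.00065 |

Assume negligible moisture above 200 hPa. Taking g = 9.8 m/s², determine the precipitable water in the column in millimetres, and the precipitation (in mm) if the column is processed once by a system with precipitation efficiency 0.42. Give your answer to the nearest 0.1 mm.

Precipitable water is the column-integrated vapour mass per unit area: PW = (1/g) Σ q̄ Δp, with q in kg/kg and Δp in Pa (1 kg/m² of water = 1 mm).
Layer 1015–890 hPa: Δp = 125 hPa = 12500 Pa, q̄ = 0.0064 kg/kg → 0.0064 × 12500 / 9.8 = 8.16 mm
Layer 890–490 hPa: Δp = 400 hPa = 40000 Pa, q̄ = 0.0014 kg/kg → 0.0014 × 40000 / 9.8 = 5.71 mm
Layer 490–200 hPa: Δp = 290 hPa = 29000 Pa, q̄ = 0.00065 kg/kg → 0.00065 × 29000 / 9.8 = 1.92 mm
PW = 8.16 + 5.71 + 1.92 = 15.79 ≈ 15.8 mm.
Precipitation = ε × PW = 0.42 × 15.8 = 6.6 mm.

PW ≈ 15.8 mm; precipitation ≈ 6.6 mm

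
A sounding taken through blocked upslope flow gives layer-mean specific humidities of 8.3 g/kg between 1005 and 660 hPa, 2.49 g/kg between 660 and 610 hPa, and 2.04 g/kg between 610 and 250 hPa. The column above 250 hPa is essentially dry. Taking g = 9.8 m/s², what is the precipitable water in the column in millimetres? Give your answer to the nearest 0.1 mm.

Precipitable water is the column-integrated vapour mass per unit area: PW = (1/g) Σ q̄ Δp, with q in kg/kg and Δp in Pa (1 kg/m² of water = 1 mm).
Layer 1005–660 hPa: Δp = 345 hPa = 34500 Pa, q̄ = 0.0083 kg/kg → 0.0083 × 34500 / 9.8 = 29.22 mm
Layer 660–610 hPa: Δp = 50 hPa = 5000 Pa, q̄ = 0.00249 kg/kg → 0.00249 × 5000 / 9.8 = 1.27 mm
Layer 610–250 hPa: Δp = 360 hPa = 36000 Pa, q̄ = 0.00204 kg/kg → 0.00204 × 36000 / 9.8 = 7.49 mm
PW = 29.22 + 1.27 + 7.49 = 37.98 ≈ 38.0 mm.

PW ≈ 38.0 mm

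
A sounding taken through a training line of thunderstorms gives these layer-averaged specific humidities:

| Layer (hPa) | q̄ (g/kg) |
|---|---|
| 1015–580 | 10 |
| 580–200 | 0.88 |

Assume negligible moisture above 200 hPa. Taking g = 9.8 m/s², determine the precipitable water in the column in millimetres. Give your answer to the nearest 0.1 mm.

PW ≈ 47.8 mm

Precipitable water is the column-integrated vapour mass per unit area: PW = (1/g) Σ q̄ Δp, with q in kg/kg and Δp in Pa (1 kg/m² of water = 1 mm).
Layer 1015–580 hPa: Δp = 435 hPa = 43500 Pa, q̄ = 0.01 kg/kg → 0.01 × 43500 / 9.8 = 44.39 mm
Layer 580–200 hPa: Δp = 380 hPa = 38000 Pa, q̄ = 0.00088 kg/kg → 0.00088 × 38000 / 9.8 = 3.41 mm
PW = 44.39 + 3.41 = 47.80 ≈ 47.8 mm.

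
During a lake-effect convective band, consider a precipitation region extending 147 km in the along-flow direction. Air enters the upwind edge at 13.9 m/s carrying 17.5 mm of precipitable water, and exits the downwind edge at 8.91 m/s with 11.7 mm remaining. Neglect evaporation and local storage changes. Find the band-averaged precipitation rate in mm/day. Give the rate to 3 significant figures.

R ≈ 81.7 mm/day

Column moisture flux per unit crosswind length is F = V × PW.
Inflow: F_in = 13.9 × 17.5 = 243.25 mm·m/s
Outflow: F_out = 8.91 × 11.7 = 104.247 mm·m/s
Steady-state rate R = (F_in − F_out)/L = (243.25 − 104.247) / 147000 m = 9.456e-04 mm/s.
R = 9.456e-04 × 3600 × 24 = 81.7 mm/day.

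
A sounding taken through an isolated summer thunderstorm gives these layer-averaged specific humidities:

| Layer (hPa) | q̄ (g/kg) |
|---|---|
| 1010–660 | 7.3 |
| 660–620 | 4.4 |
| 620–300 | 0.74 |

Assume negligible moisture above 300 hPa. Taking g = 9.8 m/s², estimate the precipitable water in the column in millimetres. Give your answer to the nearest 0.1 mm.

Precipitable water is the column-integrated vapour mass per unit area: PW = (1/g) Σ q̄ Δp, with q in kg/kg and Δp in Pa (1 kg/m² of water = 1 mm).
Layer 1010–660 hPa: Δp = 350 hPa = 35000 Pa, q̄ = 0.0073 kg/kg → 0.0073 × 35000 / 9.8 = 26.07 mm
Layer 660–620 hPa: Δp = 40 hPa = 4000 Pa, q̄ = 0.0044 kg/kg → 0.0044 × 4000 / 9.8 = 1.80 mm
Layer 620–300 hPa: Δp = 320 hPa = 32000 Pa, q̄ = 0.00074 kg/kg → 0.00074 × 32000 / 9.8 = 2.42 mm
PW = 26.07 + 1.80 + 2.42 = 30.29 ≈ 30.3 mm.

PW ≈ 30.3 mm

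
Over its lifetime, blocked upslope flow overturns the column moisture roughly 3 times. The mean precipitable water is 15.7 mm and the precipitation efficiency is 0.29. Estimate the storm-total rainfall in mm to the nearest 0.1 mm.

rainfall ≈ 13.7 mm

Each cycle deposits ε × PW = 0.29 × 15.7 = 4.553 mm.
Over 3 cycles: 3 × 4.553 = 13.7 mm.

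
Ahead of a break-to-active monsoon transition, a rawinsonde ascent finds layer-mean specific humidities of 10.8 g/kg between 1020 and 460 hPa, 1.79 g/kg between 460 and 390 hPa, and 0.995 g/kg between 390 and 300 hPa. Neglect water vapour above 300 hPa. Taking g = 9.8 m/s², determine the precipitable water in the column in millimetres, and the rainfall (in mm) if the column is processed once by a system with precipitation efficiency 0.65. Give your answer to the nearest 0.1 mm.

Precipitable water is the column-integrated vapour mass per unit area: PW = (1/g) Σ q̄ Δp, with q in kg/kg and Δp in Pa (1 kg/m² of water = 1 mm).
Layer 1020–460 hPa: Δp = 560 hPa = 56000 Pa, q̄ = 0.0108 kg/kg → 0.0108 × 56000 / 9.8 = 61.71 mm
Layer 460–390 hPa: Δp = 70 hPa = 7000 Pa, q̄ = 0.00179 kg/kg → 0.00179 × 7000 / 9.8 = 1.28 mm
Layer 390–300 hPa: Δp = 90 hPa = 9000 Pa, q̄ = 0.000995 kg/kg → 0.000995 × 9000 / 9.8 = 0.91 mm
PW = 61.71 + 1.28 + 0.91 = 63.90 ≈ 63.9 mm.
Rainfall = ε × PW = 0.65 × 63.9 = 41.5 mm.

PW ≈ 63.9 mm; rainfall ≈ 41.5 mm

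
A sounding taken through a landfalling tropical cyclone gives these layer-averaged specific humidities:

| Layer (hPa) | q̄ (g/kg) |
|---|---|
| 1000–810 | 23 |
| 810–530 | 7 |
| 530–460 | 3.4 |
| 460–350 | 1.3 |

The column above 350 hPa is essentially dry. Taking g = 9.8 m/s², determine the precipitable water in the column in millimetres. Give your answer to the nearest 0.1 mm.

PW ≈ 68.5 mm

Precipitable water is the column-integrated vapour mass per unit area: PW = (1/g) Σ q̄ Δp, with q in kg/kg and Δp in Pa (1 kg/m² of water = 1 mm).
Layer 1000–810 hPa: Δp = 190 hPa = 19000 Pa, q̄ = 0.023 kg/kg → 0.023 × 19000 / 9.8 = 44.59 mm
Layer 810–530 hPa: Δp = 280 hPa = 28000 Pa, q̄ = 0.007 kg/kg → 0.007 × 28000 / 9.8 = 20.00 mm
Layer 530–460 hPa: Δp = 70 hPa = 7000 Pa, q̄ = 0.0034 kg/kg → 0.0034 × 7000 / 9.8 = 2.43 mm
Layer 460–350 hPa: Δp = 110 hPa = 11000 Pa, q̄ = 0.0013 kg/kg → 0.0013 × 11000 / 9.8 = 1.46 mm
PW = 44.59 + 20.00 + 2.43 + 1.46 = 68.48 ≈ 68.5 mm.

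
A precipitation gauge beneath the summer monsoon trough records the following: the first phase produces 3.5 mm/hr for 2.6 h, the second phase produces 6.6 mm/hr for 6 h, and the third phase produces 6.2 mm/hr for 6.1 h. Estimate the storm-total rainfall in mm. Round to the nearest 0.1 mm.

Total = Σ Rᵢ Δtᵢ = 3.5 × 2.6 + 6.6 × 6 + 6.2 × 6.1
      = 9.1 + 39.6 + 37.82 = 86.5 mm.

total ≈ 86.5 mm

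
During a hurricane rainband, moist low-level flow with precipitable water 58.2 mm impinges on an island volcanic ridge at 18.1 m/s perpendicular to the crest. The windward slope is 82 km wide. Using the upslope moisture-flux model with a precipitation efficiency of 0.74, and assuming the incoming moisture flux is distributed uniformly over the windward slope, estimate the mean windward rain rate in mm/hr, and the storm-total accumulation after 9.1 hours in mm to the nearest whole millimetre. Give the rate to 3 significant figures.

R ≈ 34.2 mm/hr; total ≈ 311 mm

Incoming column moisture flux per unit ridge length: F = V × PW = 18.1 × 58.2 = 1053.42 mm·m/s.
Spread over the 82 km slope with efficiency ε = 0.74: R = ε·F/W = 0.74 × 1053.42 / 82000 m = 9.506e-03 mm/s.
R = 9.506e-03 × 3600 = 34.2 mm/hr.
Over 9.1 h: total = 34.2 × 9.1 = 311.22 ≈ 311 mm.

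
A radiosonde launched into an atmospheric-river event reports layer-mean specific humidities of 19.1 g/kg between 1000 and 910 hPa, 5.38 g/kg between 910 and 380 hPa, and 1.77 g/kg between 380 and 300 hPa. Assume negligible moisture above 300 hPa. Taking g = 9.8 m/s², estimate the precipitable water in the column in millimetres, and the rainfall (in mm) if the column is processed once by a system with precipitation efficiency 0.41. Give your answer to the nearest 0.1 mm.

PW ≈ 48.1 mm; rainfall ≈ 19.7 mm

Precipitable water is the column-integrated vapour mass per unit area: PW = (1/g) Σ q̄ Δp, with q in kg/kg and Δp in Pa (1 kg/m² of water = 1 mm).
Layer 1000–910 hPa: Δp = 90 hPa = 9000 Pa, q̄ = 0.0191 kg/kg → 0.0191 × 9000 / 9.8 = 17.54 mm
Layer 910–380 hPa: Δp = 530 hPa = 53000 Pa, q̄ = 0.00538 kg/kg → 0.00538 × 53000 / 9.8 = 29.10 mm
Layer 380–300 hPa: Δp = 80 hPa = 8000 Pa, q̄ = 0.00177 kg/kg → 0.00177 × 8000 / 9.8 = 1.44 mm
PW = 17.54 + 29.10 + 1.44 = 48.08 ≈ 48.1 mm.
Rainfall = ε × PW = 0.41 × 48.1 = 19.7 mm.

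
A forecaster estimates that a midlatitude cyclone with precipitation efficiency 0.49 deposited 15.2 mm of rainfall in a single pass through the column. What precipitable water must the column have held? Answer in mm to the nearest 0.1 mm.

PW = rainfall / ε = 15.2 / 0.49 = 31.0 mm.

PW ≈ 31.0 mm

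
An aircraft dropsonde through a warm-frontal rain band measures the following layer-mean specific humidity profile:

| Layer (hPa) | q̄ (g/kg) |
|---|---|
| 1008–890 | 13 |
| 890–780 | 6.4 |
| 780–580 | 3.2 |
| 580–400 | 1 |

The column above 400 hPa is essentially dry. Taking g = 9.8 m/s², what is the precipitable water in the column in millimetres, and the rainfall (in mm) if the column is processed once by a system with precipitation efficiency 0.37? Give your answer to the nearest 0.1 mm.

PW ≈ 31.2 mm; rainfall ≈ 11.5 mm

Precipitable water is the column-integrated vapour mass per unit area: PW = (1/g) Σ q̄ Δp, with q in kg/kg and Δp in Pa (1 kg/m² of water = 1 mm).
Layer 1008–890 hPa: Δp = 118 hPa = 11800 Pa, q̄ = 0.013 kg/kg → 0.013 × 11800 / 9.8 = 15.65 mm
Layer 890–780 hPa: Δp = 110 hPa = 11000 Pa, q̄ = 0.0064 kg/kg → 0.0064 × 11000 / 9.8 = 7.18 mm
Layer 780–580 hPa: Δp = 200 hPa = 20000 Pa, q̄ = 0.0032 kg/kg → 0.0032 × 20000 / 9.8 = 6.53 mm
Layer 580–400 hPa: Δp = 180 hPa = 18000 Pa, q̄ = 0.001 kg/kg → 0.001 × 18000 / 9.8 = 1.84 mm
PW = 15.65 + 7.18 + 6.53 + 1.84 = 31.20 ≈ 31.2 mm.
Rainfall = ε × PW = 0.37 × 31.2 = 11.5 mm.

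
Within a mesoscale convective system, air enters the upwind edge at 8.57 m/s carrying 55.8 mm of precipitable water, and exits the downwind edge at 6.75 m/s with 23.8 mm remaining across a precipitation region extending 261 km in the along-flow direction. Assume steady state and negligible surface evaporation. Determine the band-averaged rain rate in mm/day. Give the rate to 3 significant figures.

R ≈ 105 mm/day

Column moisture flux per unit crosswind length is F = V × PW.
Inflow: F_in = 8.57 × 55.8 = 478.206 mm·m/s
Outflow: F_out = 6.75 × 23.8 = 160.65 mm·m/s
Steady-state rate R = (F_in − F_out)/L = (478.206 − 160.65) / 261000 m = 1.217e-03 mm/s.
R = 1.217e-03 × 3600 × 24 = 105 mm/day.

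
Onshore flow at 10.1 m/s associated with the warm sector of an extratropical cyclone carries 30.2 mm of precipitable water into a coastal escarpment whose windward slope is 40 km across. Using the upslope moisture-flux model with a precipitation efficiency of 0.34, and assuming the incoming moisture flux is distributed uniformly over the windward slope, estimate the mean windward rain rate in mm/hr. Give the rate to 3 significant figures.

R ≈ 9.33 mm/hr

Incoming column moisture flux per unit ridge length: F = V × PW = 10.1 × 30.2 = 305.02 mm·m/s.
Spread over the 40 km slope with efficiency ε = 0.34: R = ε·F/W = 0.34 × 305.02 / 40000 m = 2.593e-03 mm/s.
R = 2.593e-03 × 3600 = 9.33 mm/hr.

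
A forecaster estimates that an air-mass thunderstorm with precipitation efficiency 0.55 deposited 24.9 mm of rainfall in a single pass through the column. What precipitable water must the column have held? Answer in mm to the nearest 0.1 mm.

PW ≈ 45.3 mm

PW = rainfall / ε = 24.9 / 0.55 = 45.3 mm.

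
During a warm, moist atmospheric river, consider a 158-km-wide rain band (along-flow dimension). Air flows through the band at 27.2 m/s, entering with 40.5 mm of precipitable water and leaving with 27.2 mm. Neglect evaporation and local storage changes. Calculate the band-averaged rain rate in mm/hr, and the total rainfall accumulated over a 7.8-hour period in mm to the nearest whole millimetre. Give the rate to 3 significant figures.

Column moisture flux per unit crosswind length is F = V × PW.
Inflow: F_in = 27.2 × 40.5 = 1101.6 mm·m/s
Outflow: F_out = 27.2 × 27.2 = 739.84 mm·m/s
Steady-state rate R = (F_in − F_out)/L = (1101.6 − 739.84) / 158000 m = 2.290e-03 mm/s.
R = 2.290e-03 × 3600 = 8.24 mm/hr.
Over 7.8 h: total = 8.24 × 7.8 = 64.272 ≈ 64 mm.

R ≈ 8.24 mm/hr; total ≈ 64 mm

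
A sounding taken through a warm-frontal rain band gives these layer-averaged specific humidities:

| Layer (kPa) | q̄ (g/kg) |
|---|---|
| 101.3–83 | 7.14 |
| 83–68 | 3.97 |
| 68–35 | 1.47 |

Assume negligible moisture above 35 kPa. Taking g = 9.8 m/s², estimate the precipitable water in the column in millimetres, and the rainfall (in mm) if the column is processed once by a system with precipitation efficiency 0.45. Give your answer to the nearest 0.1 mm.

Precipitable water is the column-integrated vapour mass per unit area: PW = (1/g) Σ q̄ Δp, with q in kg/kg and Δp in Pa (1 kg/m² of water = 1 mm).
Layer 101.3–83 kPa: Δp = 183 hPa = 18300 Pa, q̄ = 0.00714 kg/kg → 0.00714 × 18300 / 9.8 = 13.33 mm
Layer 83–68 kPa: Δp = 150 hPa = 15000 Pa, q̄ = 0.00397 kg/kg → 0.00397 × 15000 / 9.8 = 6.08 mm
Layer 68–35 kPa: Δp = 330 hPa = 33000 Pa, q̄ = 0.00147 kg/kg → 0.00147 × 33000 / 9.8 = 4.95 mm
PW = 13.33 + 6.08 + 4.95 = 24.36 ≈ 24.4 mm.
Rainfall = ε × PW = 0.45 × 24.4 = 11.0 mm.

PW ≈ 24.4 mm; rainfall ≈ 11.0 mm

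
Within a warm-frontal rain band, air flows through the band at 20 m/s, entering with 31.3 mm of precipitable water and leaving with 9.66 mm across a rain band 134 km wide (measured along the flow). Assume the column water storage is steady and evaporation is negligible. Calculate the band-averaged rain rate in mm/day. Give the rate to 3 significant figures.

R ≈ 279 mm/day

Column moisture flux per unit crosswind length is F = V × PW.
Inflow: F_in = 20 × 31.3 = 626 mm·m/s
Outflow: F_out = 20 × 9.66 = 193.2 mm·m/s
Steady-state rate R = (F_in − F_out)/L = (626 − 193.2) / 134000 m = 3.230e-03 mm/s.
R = 3.230e-03 × 3600 × 24 = 279 mm/day.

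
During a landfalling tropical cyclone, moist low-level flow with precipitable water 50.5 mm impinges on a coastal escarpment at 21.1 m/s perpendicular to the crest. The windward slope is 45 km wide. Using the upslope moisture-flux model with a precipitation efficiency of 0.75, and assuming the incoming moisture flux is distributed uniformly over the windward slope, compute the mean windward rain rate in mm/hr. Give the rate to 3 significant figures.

Incoming column moisture flux per unit ridge length: F = V × PW = 21.1 × 50.5 = 1065.55 mm·m/s.
Spread over the 45 km slope with efficiency ε = 0.75: R = ε·F/W = 0.75 × 1065.55 / 45000 m = 1.776e-02 mm/s.
R = 1.776e-02 × 3600 = 63.9 mm/hr.

R ≈ 63.9 mm/hr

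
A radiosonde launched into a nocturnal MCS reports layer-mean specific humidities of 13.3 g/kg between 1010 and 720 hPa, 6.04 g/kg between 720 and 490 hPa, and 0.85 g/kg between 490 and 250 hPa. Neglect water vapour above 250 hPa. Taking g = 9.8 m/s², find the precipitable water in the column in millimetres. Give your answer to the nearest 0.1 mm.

Precipitable water is the column-integrated vapour mass per unit area: PW = (1/g) Σ q̄ Δp, with q in kg/kg and Δp in Pa (1 kg/m² of water = 1 mm).
Layer 1010–720 hPa: Δp = 290 hPa = 29000 Pa, q̄ = 0.0133 kg/kg → 0.0133 × 29000 / 9.8 = 39.36 mm
Layer 720–490 hPa: Δp = 230 hPa = 23000 Pa, q̄ = 0.00604 kg/kg → 0.00604 × 23000 / 9.8 = 14.18 mm
Layer 490–250 hPa: Δp = 240 hPa = 24000 Pa, q̄ = 0.00085 kg/kg → 0.00085 × 24000 / 9.8 = 2.08 mm
PW = 39.36 + 14.18 + 2.08 = 55.62 ≈ 55.6 mm.

PW ≈ 55.6 mm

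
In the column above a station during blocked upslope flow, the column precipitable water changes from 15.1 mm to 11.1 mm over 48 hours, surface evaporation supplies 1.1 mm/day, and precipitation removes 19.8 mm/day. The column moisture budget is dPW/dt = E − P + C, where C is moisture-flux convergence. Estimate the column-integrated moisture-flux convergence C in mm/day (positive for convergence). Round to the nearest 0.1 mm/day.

dPW/dt = (11.1 − 15.1) mm / (48/24 day) = -2.000 mm/day.
C = dPW/dt − E + P = (-2.000) − 1.1 + 19.8 = 16.7 mm/day.

C ≈ 16.7 mm/day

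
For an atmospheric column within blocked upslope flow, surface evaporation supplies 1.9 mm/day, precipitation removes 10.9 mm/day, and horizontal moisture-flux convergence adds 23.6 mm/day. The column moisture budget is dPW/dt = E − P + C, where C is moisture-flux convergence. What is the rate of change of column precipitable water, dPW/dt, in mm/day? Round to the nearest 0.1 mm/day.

dPW/dt ≈ 14.6 mm/day

dPW/dt = E − P + C = 1.9 − 10.9 + (23.6) = 14.6 mm/day.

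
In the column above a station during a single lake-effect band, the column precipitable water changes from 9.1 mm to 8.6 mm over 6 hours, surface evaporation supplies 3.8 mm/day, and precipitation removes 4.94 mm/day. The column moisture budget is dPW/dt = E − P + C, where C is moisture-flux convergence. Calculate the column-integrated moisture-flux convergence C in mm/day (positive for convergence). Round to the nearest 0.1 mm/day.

dPW/dt = (8.6 − 9.1) mm / (6/24 day) = -2.000 mm/day.
C = dPW/dt − E + P = (-2.000) − 3.8 + 4.94 = -0.9 mm/day.

C ≈ -0.9 mm/day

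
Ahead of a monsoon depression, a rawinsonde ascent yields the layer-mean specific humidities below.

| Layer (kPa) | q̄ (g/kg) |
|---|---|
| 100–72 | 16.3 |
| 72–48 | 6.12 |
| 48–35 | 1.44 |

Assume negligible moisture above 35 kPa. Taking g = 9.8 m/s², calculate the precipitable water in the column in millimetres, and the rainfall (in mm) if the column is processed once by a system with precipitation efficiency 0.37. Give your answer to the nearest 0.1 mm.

PW ≈ 63.5 mm; rainfall ≈ 23.5 mm

Precipitable water is the column-integrated vapour mass per unit area: PW = (1/g) Σ q̄ Δp, with q in kg/kg and Δp in Pa (1 kg/m² of water = 1 mm).
Layer 100–72 kPa: Δp = 280 hPa = 28000 Pa, q̄ = 0.0163 kg/kg → 0.0163 × 28000 / 9.8 = 46.57 mm
Layer 72–48 kPa: Δp = 240 hPa = 24000 Pa, q̄ = 0.00612 kg/kg → 0.00612 × 24000 / 9.8 = 14.99 mm
Layer 48–35 kPa: Δp = 130 hPa = 13000 Pa, q̄ = 0.00144 kg/kg → 0.00144 × 13000 / 9.8 = 1.91 mm
PW = 46.57 + 14.99 + 1.91 = 63.47 ≈ 63.5 mm.
Rainfall = ε × PW = 0.37 × 63.5 = 23.5 mm.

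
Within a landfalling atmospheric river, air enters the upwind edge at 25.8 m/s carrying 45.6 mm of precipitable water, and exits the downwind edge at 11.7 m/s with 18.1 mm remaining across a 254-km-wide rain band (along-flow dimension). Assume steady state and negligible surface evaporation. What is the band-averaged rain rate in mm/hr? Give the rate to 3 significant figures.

Column moisture flux per unit crosswind length is F = V × PW.
Inflow: F_in = 25.8 × 45.6 = 1176.48 mm·m/s
Outflow: F_out = 11.7 × 18.1 = 211.77 mm·m/s
Steady-state rate R = (F_in − F_out)/L = (1176.48 − 211.77) / 254000 m = 3.798e-03 mm/s.
R = 3.798e-03 × 3600 = 13.7 mm/hr.

R ≈ 13.7 mm/hr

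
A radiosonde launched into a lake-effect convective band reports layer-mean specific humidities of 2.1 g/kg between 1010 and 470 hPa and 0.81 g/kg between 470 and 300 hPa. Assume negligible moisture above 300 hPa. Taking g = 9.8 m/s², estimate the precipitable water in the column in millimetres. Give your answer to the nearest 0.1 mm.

Precipitable water is the column-integrated vapour mass per unit area: PW = (1/g) Σ q̄ Δp, with q in kg/kg and Δp in Pa (1 kg/m² of water = 1 mm).
Layer 1010–470 hPa: Δp = 540 hPa = 54000 Pa, q̄ = 0.0021 kg/kg → 0.0021 × 54000 / 9.8 = 11.57 mm
Layer 470–300 hPa: Δp = 170 hPa = 17000 Pa, q̄ = 0.00081 kg/kg → 0.00081 × 17000 / 9.8 = 1.41 mm
PW = 11.57 + 1.41 = 12.98 ≈ 13.0 mm.

PW ≈ 13.0 mm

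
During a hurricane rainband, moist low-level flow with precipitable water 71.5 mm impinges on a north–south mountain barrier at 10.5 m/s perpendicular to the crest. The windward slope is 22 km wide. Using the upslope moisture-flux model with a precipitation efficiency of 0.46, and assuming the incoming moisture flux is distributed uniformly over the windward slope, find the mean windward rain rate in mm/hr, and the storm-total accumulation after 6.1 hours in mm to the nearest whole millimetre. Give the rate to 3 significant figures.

R ≈ 56.5 mm/hr; total ≈ 345 mm

Incoming column moisture flux per unit ridge length: F = V × PW = 10.5 × 71.5 = 750.75 mm·m/s.
Spread over the 22 km slope with efficiency ε = 0.46: R = ε·F/W = 0.46 × 750.75 / 22000 m = 1.570e-02 mm/s.
R = 1.570e-02 × 3600 = 56.5 mm/hr.
Over 6.1 h: total = 56.5 × 6.1 = 344.65 ≈ 345 mm.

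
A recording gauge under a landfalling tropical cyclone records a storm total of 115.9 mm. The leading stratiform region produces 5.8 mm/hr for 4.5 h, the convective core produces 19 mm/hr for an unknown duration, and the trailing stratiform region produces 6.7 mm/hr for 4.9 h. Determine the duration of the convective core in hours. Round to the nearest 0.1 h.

duration ≈ 3.0 h

Known phases: 5.8 × 4.5 + 6.7 × 4.9 = 26.1 + 32.83 = 58.93 mm.
Remaining depth = 115.9 − 58.93 = 56.97 mm.
Duration = 56.97 / 19 = 3.0 h.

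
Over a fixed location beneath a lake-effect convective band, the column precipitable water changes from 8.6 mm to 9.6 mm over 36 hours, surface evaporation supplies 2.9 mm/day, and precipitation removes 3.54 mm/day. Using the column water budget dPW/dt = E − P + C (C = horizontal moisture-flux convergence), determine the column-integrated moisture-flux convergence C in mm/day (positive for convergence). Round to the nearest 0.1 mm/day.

dPW/dt = (9.6 − 8.6) mm / (36/24 day) = +0.667 mm/day.
C = dPW/dt − E + P = (+0.667) − 2.9 + 3.54 = 1.3 mm/day.

C ≈ 1.3 mm/day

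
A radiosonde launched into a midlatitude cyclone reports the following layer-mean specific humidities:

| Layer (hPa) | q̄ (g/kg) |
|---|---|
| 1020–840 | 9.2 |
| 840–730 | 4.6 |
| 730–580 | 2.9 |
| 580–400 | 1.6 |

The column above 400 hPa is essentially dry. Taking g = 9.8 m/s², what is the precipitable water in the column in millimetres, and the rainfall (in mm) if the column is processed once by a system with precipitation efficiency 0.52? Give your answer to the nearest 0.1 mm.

Precipitable water is the column-integrated vapour mass per unit area: PW = (1/g) Σ q̄ Δp, with q in kg/kg and Δp in Pa (1 kg/m² of water = 1 mm).
Layer 1020–840 hPa: Δp = 180 hPa = 18000 Pa, q̄ = 0.0092 kg/kg → 0.0092 × 18000 / 9.8 = 16.90 mm
Layer 840–730 hPa: Δp = 110 hPa = 11000 Pa, q̄ = 0.0046 kg/kg → 0.0046 × 11000 / 9.8 = 5.16 mm
Layer 730–580 hPa: Δp = 150 hPa = 15000 Pa, q̄ = 0.0029 kg/kg → 0.0029 × 15000 / 9.8 = 4.44 mm
Layer 580–400 hPa: Δp = 180 hPa = 18000 Pa, q̄ = 0.0016 kg/kg → 0.0016 × 18000 / 9.8 = 2.94 mm
PW = 16.90 + 5.16 + 4.44 + 2.94 = 29.44 ≈ 29.4 mm.
Rainfall = ε × PW = 0.52 × 29.4 = 15.3 mm.

PW ≈ 29.4 mm; rainfall ≈ 15.3 mm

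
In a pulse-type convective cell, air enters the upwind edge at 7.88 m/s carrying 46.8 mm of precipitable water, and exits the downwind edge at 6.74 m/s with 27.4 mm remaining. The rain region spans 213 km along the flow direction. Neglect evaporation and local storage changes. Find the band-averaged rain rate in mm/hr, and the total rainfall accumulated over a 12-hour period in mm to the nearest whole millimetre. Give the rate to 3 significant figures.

Column moisture flux per unit crosswind length is F = V × PW.
Inflow: F_in = 7.88 × 46.8 = 368.784 mm·m/s
Outflow: F_out = 6.74 × 27.4 = 184.676 mm·m/s
Steady-state rate R = (F_in − F_out)/L = (368.784 − 184.676) / 213000 m = 8.644e-04 mm/s.
R = 8.644e-04 × 3600 = 3.11 mm/hr.
Over 12 h: total = 3.11 × 12 = 37.32 ≈ 37 mm.

R ≈ 3.11 mm/hr; total ≈ 37 mm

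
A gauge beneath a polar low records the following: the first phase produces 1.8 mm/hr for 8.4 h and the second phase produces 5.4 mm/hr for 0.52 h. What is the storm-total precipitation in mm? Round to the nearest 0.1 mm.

Total = Σ Rᵢ Δtᵢ = 1.8 × 8.4 + 5.4 × 0.52
      = 15.12 + 2.808 = 17.9 mm.

total ≈ 17.9 mm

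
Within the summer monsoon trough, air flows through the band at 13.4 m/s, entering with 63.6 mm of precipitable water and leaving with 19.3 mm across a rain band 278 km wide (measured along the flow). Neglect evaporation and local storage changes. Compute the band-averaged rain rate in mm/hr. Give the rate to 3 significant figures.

R ≈ 7.69 mm/hr

Column moisture flux per unit crosswind length is F = V × PW.
Inflow: F_in = 13.4 × 63.6 = 852.24 mm·m/s
Outflow: F_out = 13.4 × 19.3 = 258.62 mm·m/s
Steady-state rate R = (F_in − F_out)/L = (852.24 − 258.62) / 278000 m = 2.135e-03 mm/s.
R = 2.135e-03 × 3600 = 7.69 mm/hr.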